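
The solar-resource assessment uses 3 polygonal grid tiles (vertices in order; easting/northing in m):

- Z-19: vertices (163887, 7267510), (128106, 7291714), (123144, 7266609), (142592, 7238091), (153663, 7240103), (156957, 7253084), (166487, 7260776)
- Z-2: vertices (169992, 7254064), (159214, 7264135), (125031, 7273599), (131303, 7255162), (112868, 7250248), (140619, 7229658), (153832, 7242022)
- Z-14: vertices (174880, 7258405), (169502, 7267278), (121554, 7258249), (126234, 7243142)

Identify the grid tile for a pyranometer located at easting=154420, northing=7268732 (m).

Cast a ray rightward from (154420, 7268732). For each polygon, the edges (by vertex number in listed order) whose endpoints lie on opposite sides of northing = 7268732, where each meets that height, and whether that is right or left of the point:
Z-19: 1–2 at easting≈162080.5 (right), 2–3 at easting≈123563.6 (left) → 1 crossing.
Z-2: 2–3 at easting≈142610.1 (left), 3–4 at easting≈126686.7 (left) → 0 crossings.
Z-14: no edge straddles that height → 0 crossings.
Only Z-19 has an odd count, so the point is inside Z-19.

Z-19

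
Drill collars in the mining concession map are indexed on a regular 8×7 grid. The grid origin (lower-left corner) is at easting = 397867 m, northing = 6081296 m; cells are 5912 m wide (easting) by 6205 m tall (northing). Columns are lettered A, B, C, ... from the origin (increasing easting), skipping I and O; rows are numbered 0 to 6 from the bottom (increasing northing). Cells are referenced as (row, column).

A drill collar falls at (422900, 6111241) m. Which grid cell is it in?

(4, E)

Column index: ⌊(422900 − 397867) / 5912⌋ = ⌊4.234⌋ = 4 → column E
Row offset from origin: ⌊(6111241 − 6081296) / 6205⌋ = ⌊4.826⌋ = 4 → row 4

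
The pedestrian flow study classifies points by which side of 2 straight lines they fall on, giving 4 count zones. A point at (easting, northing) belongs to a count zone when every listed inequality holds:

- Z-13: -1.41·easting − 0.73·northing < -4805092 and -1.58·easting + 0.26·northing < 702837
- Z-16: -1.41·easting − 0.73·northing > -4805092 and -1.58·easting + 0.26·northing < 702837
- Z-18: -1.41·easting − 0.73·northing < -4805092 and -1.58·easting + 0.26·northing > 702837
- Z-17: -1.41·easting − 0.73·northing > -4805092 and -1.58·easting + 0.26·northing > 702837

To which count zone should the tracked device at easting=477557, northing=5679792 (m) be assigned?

Z-18

-1.41·477557 − 0.73·5679792 = -4819603.530, which is < -4805092
-1.58·477557 + 0.26·5679792 = 722205.860, which is > 702837
This sign pattern matches Z-18.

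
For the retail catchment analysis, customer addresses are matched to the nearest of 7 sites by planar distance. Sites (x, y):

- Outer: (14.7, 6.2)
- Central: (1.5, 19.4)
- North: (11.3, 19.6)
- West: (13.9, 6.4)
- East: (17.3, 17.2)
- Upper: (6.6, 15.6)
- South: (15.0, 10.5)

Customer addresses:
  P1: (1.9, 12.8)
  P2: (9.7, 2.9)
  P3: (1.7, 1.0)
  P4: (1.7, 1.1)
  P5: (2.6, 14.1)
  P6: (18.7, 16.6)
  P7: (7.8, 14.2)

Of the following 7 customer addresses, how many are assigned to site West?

P1 → Upper
P2 → West
P3 → West
P4 → West
P5 → Upper
P6 → East
P7 → Upper
3 of the 7 go to West.

3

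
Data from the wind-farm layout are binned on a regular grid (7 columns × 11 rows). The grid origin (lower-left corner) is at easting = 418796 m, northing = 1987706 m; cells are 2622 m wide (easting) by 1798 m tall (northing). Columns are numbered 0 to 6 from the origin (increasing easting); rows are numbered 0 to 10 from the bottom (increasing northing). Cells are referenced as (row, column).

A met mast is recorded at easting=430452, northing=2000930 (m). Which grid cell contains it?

Column index: ⌊(430452 − 418796) / 2622⌋ = ⌊4.445⌋ = 4
Row offset from origin: ⌊(2000930 − 1987706) / 1798⌋ = ⌊7.355⌋ = 7 → row 7

(7, 4)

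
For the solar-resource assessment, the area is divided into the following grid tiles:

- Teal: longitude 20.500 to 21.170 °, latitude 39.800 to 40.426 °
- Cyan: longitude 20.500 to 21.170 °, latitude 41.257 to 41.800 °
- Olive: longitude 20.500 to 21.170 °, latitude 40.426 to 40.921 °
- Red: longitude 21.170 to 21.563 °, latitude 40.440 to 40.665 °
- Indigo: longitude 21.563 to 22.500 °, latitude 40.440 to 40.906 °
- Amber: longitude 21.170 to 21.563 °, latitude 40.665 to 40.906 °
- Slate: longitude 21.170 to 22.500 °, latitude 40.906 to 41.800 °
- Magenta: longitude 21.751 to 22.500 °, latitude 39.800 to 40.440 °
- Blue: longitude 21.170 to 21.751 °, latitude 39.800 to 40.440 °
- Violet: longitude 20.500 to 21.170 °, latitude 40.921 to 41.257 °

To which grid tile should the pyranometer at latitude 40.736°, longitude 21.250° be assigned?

Amber

The point has longitude = 21.250 and latitude = 40.736.
Only Amber satisfies 21.170 ≤ longitude ≤ 21.563 and 40.665 ≤ latitude ≤ 40.906.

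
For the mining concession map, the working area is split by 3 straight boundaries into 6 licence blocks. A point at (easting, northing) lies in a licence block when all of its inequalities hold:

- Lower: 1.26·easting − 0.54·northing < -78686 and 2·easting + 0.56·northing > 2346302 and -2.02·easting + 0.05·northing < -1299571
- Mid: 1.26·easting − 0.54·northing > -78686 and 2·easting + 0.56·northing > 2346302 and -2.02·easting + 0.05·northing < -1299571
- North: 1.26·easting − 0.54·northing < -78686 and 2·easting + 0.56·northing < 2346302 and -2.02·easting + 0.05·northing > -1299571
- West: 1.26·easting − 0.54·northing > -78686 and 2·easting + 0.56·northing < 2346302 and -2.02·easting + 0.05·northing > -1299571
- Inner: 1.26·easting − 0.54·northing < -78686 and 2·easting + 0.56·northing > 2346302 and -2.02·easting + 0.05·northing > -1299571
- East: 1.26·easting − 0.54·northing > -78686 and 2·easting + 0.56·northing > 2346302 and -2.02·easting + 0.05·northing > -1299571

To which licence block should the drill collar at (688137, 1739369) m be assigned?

Mid

1.26·688137 − 0.54·1739369 = -72206.640, which is > -78686
2·688137 + 0.56·1739369 = 2350320.640, which is > 2346302
-2.02·688137 + 0.05·1739369 = -1303068.290, which is < -1299571
This sign pattern matches Mid.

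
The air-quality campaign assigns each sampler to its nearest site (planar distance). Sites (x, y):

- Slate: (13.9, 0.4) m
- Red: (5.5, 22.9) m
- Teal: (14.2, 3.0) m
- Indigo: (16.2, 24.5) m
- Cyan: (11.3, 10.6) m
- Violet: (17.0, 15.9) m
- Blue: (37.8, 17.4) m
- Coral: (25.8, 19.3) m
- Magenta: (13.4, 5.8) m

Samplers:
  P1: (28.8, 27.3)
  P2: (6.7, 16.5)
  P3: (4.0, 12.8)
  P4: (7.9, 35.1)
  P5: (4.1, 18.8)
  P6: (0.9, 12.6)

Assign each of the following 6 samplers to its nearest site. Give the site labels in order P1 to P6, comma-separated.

P1 → Coral (d²=73.00)
P2 → Red (d²=42.40)
P3 → Cyan (d²=58.13)
P4 → Red (d²=154.60)
P5 → Red (d²=18.77)
P6 → Cyan (d²=112.16)

Coral, Red, Cyan, Red, Red, Cyan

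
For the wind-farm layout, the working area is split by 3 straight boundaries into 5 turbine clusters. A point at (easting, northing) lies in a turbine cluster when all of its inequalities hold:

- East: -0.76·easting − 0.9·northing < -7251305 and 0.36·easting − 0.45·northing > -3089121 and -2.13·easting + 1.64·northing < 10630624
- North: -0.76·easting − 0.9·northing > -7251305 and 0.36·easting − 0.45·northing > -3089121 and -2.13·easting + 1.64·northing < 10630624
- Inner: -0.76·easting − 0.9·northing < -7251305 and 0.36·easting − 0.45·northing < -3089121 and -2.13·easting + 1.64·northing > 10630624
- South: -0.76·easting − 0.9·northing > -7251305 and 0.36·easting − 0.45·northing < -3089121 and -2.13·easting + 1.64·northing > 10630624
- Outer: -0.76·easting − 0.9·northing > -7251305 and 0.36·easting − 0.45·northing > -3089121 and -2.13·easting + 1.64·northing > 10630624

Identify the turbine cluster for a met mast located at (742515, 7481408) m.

Inner

-0.76·742515 − 0.9·7481408 = -7297578.600, which is < -7251305
0.36·742515 − 0.45·7481408 = -3099328.200, which is < -3089121
-2.13·742515 + 1.64·7481408 = 10687952.170, which is > 10630624
This sign pattern matches Inner.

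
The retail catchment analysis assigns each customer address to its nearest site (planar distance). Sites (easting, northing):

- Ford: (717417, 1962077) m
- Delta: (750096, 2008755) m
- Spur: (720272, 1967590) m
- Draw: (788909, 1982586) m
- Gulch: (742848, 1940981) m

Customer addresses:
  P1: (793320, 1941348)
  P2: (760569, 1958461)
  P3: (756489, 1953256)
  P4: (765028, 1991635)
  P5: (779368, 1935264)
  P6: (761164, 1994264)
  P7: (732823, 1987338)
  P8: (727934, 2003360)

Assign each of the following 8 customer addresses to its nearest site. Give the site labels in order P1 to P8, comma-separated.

Draw, Gulch, Gulch, Delta, Gulch, Delta, Spur, Delta

P1 → Draw (d²=1720029565.00)
P2 → Gulch (d²=619584241.00)
P3 → Gulch (d²=336752506.00)
P4 → Delta (d²=516059024.00)
P5 → Gulch (d²=1366394489.00)
P6 → Delta (d²=332489705.00)
P7 → Spur (d²=547511105.00)
P8 → Delta (d²=520260269.00)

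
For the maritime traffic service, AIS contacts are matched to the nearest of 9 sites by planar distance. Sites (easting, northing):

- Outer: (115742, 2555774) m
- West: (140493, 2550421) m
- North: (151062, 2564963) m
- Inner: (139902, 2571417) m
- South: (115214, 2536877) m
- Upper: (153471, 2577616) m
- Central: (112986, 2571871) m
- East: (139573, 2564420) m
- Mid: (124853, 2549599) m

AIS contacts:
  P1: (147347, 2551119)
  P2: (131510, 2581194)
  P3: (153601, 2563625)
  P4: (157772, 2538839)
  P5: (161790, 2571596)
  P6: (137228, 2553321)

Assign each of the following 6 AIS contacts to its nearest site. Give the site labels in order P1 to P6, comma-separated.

P1 → West (d²=47464520.00)
P2 → Inner (d²=166015393.00)
P3 → North (d²=8236765.00)
P4 → West (d²=432706565.00)
P5 → Upper (d²=105446161.00)
P6 → West (d²=19070225.00)

West, Inner, North, West, Upper, West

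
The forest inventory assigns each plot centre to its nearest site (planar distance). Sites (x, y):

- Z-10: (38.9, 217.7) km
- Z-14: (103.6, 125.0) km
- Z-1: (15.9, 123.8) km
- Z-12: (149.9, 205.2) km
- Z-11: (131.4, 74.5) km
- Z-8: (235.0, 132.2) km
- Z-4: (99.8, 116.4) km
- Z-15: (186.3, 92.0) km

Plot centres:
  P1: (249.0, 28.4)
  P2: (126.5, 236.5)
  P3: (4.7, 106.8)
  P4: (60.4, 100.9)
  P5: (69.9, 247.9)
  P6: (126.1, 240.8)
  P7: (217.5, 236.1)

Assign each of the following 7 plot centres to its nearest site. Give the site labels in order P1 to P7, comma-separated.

P1 → Z-15 (d²=7976.25)
P2 → Z-12 (d²=1527.25)
P3 → Z-1 (d²=414.44)
P4 → Z-4 (d²=1792.61)
P5 → Z-10 (d²=1873.04)
P6 → Z-12 (d²=1833.80)
P7 → Z-12 (d²=5524.57)

Z-15, Z-12, Z-1, Z-4, Z-10, Z-12, Z-12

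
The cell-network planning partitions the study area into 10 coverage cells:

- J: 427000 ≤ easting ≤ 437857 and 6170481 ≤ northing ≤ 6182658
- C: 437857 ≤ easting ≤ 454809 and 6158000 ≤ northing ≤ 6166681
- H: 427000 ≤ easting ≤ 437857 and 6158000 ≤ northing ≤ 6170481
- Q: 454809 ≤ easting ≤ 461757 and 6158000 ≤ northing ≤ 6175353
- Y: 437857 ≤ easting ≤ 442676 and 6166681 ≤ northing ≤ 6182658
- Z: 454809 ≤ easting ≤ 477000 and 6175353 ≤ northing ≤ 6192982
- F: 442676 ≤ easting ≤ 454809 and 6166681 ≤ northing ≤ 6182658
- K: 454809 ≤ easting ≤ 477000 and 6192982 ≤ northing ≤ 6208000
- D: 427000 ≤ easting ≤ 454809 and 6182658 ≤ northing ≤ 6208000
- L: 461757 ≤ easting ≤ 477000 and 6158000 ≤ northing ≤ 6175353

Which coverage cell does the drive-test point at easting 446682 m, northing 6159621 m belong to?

C

The point has easting = 446682 and northing = 6159621.
Only C satisfies 437857 ≤ easting ≤ 454809 and 6158000 ≤ northing ≤ 6166681.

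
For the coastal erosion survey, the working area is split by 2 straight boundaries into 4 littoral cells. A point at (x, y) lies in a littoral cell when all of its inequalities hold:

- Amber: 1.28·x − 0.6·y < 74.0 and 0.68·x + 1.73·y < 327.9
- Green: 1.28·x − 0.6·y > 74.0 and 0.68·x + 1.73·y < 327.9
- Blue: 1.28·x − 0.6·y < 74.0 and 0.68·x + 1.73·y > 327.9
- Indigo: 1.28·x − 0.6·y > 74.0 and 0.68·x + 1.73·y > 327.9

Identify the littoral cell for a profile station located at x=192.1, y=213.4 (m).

Indigo

1.28·192.1 − 0.6·213.4 = 117.848, which is > 74.0
0.68·192.1 + 1.73·213.4 = 499.810, which is > 327.9
This sign pattern matches Indigo.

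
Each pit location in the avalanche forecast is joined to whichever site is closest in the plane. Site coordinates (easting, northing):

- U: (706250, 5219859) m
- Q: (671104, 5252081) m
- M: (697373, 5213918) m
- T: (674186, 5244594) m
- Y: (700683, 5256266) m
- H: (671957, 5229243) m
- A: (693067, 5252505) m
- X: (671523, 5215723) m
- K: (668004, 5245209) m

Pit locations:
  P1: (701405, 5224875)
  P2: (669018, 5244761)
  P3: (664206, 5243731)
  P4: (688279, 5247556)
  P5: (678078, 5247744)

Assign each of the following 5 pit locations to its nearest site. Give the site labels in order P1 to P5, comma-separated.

P1 → U (d²=48634281.00)
P2 → K (d²=1228900.00)
P3 → K (d²=16609288.00)
P4 → A (d²=47417545.00)
P5 → T (d²=25070164.00)

U, K, K, A, T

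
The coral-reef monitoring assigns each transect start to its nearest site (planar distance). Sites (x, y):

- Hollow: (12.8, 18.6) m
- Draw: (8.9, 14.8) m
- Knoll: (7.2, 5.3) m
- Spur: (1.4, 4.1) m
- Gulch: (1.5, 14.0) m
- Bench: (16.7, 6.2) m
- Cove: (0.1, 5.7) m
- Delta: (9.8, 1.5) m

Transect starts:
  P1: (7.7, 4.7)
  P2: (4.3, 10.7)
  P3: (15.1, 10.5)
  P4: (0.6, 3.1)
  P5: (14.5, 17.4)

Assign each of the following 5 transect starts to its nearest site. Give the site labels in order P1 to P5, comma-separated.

Knoll, Gulch, Bench, Spur, Hollow

P1 → Knoll (d²=0.61)
P2 → Gulch (d²=18.73)
P3 → Bench (d²=21.05)
P4 → Spur (d²=1.64)
P5 → Hollow (d²=4.33)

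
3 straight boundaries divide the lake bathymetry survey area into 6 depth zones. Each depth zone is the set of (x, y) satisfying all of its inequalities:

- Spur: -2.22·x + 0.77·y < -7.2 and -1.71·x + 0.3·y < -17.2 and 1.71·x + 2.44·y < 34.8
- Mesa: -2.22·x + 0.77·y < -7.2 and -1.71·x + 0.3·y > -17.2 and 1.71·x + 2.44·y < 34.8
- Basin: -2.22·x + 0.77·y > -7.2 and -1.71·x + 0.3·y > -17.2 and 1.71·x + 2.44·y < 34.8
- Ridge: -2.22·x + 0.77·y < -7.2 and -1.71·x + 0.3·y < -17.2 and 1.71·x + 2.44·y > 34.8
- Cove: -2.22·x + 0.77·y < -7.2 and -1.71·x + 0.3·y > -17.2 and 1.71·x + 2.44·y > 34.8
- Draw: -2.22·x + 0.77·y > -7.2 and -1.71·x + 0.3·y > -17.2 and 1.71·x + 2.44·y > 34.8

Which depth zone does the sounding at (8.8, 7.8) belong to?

Mesa

-2.22·8.8 + 0.77·7.8 = -13.530, which is < -7.2
-1.71·8.8 + 0.3·7.8 = -12.708, which is > -17.2
1.71·8.8 + 2.44·7.8 = 34.080, which is < 34.8
This sign pattern matches Mesa.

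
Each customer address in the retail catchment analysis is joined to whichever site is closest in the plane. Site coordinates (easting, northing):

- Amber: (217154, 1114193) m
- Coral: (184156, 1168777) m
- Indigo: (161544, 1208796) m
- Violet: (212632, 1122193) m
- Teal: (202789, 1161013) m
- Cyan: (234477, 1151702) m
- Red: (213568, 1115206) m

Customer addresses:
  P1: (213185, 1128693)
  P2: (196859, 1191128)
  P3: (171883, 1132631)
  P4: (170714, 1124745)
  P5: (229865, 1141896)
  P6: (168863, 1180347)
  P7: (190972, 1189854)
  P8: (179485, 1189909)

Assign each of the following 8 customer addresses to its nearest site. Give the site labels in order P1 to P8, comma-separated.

P1 → Violet (d²=42555809.00)
P2 → Coral (d²=660933410.00)
P3 → Coral (d²=1457159845.00)
P4 → Violet (d²=1763631428.00)
P5 → Cyan (d²=117428180.00)
P6 → Coral (d²=367740749.00)
P7 → Coral (d²=490697785.00)
P8 → Coral (d²=468379665.00)

Violet, Coral, Coral, Violet, Cyan, Coral, Coral, Coral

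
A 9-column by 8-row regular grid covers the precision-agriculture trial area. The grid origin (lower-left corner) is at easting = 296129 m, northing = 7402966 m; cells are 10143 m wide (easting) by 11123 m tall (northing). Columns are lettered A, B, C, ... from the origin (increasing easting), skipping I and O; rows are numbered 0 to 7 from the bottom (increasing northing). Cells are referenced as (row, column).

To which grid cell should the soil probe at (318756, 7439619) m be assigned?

(3, C)

Column index: ⌊(318756 − 296129) / 10143⌋ = ⌊2.231⌋ = 2 → column C
Row offset from origin: ⌊(7439619 − 7402966) / 11123⌋ = ⌊3.295⌋ = 3 → row 3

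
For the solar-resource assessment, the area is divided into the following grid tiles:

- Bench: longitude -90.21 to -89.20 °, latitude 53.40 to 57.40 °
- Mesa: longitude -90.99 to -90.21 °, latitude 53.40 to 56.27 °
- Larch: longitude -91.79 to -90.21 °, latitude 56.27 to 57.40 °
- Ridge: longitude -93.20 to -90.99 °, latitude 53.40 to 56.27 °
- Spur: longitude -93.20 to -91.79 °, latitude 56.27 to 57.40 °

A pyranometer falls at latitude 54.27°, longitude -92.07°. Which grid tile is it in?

Ridge

The point has longitude = -92.07 and latitude = 54.27.
Only Ridge satisfies -93.20 ≤ longitude ≤ -90.99 and 53.40 ≤ latitude ≤ 56.27.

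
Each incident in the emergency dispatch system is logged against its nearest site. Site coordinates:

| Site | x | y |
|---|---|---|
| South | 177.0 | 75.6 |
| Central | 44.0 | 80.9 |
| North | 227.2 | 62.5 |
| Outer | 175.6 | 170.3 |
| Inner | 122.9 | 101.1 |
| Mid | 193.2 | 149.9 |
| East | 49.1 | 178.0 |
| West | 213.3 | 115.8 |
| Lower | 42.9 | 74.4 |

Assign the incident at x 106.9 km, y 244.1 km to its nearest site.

Squared distances to each site:
South: 33306.260; Central: 30590.650; North: 47450.650; Outer: 10166.130; Inner: 20705.000; Mid: 16321.330; East: 7710.050; West: 27781.850; Lower: 32894.090.
Minimum at East.

East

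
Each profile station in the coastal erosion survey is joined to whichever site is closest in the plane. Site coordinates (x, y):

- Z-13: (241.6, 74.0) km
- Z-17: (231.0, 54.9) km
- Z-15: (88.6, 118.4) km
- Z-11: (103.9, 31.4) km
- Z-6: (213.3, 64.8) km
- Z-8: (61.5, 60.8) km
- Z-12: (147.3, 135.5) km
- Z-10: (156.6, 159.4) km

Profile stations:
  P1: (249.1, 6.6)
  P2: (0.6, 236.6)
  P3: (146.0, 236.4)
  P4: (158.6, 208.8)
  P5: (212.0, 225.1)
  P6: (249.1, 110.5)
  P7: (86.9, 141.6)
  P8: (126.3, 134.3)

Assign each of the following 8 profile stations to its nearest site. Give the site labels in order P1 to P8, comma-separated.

Z-17, Z-15, Z-10, Z-10, Z-10, Z-13, Z-15, Z-12

P1 → Z-17 (d²=2660.50)
P2 → Z-15 (d²=21715.24)
P3 → Z-10 (d²=6041.36)
P4 → Z-10 (d²=2444.36)
P5 → Z-10 (d²=7385.65)
P6 → Z-13 (d²=1388.50)
P7 → Z-15 (d²=541.13)
P8 → Z-12 (d²=442.44)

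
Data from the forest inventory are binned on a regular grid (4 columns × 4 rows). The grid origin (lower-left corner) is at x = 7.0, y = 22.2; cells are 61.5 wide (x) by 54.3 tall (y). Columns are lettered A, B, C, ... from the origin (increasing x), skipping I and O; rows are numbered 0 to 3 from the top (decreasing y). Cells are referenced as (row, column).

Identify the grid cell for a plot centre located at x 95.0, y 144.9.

Column index: ⌊(95.0 − 7.0) / 61.5⌋ = ⌊1.431⌋ = 1 → column B
Row offset from origin: ⌊(144.9 − 22.2) / 54.3⌋ = ⌊2.260⌋ = 2 → row 1 (counted from top)

(1, B)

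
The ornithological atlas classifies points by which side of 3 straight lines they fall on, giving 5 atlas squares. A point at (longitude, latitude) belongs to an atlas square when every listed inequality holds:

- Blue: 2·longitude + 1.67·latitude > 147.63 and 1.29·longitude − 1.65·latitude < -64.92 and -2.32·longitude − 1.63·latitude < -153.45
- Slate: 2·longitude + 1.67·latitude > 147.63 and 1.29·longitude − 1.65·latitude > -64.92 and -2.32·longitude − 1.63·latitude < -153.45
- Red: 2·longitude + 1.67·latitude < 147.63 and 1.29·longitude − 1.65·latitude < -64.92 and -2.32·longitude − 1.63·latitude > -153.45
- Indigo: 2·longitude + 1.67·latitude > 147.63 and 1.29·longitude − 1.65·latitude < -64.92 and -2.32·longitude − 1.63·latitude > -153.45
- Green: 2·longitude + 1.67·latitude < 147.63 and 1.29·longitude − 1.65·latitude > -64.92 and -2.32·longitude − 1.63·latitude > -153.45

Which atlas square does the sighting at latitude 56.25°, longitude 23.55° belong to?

2·23.55 + 1.67·56.25 = 141.037, which is < 147.63
1.29·23.55 − 1.65·56.25 = -62.433, which is > -64.92
-2.32·23.55 − 1.63·56.25 = -146.323, which is > -153.45
This sign pattern matches Green.

Green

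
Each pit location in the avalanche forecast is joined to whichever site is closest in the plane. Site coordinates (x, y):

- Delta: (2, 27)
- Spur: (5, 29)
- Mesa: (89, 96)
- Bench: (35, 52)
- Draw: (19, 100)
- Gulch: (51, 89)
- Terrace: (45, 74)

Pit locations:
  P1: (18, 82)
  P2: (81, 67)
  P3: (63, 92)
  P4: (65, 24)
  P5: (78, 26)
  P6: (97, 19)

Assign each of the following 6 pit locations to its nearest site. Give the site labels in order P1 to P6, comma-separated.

P1 → Draw (d²=325.00)
P2 → Mesa (d²=905.00)
P3 → Gulch (d²=153.00)
P4 → Bench (d²=1684.00)
P5 → Bench (d²=2525.00)
P6 → Bench (d²=4933.00)

Draw, Mesa, Gulch, Bench, Bench, Bench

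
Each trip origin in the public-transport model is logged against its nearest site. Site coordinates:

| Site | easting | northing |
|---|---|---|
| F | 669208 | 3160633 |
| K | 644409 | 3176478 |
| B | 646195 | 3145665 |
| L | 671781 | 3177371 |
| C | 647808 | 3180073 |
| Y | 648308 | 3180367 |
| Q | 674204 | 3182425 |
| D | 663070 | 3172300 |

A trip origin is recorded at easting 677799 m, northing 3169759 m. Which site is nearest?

L

Squared distances to each site:
F: 157089157.000; K: 1160037061.000; B: 1579333652.000; L: 94158868.000; C: 1005838677.000; Y: 982248745.000; Q: 173351581.000; D: 223400122.000.
Minimum at L.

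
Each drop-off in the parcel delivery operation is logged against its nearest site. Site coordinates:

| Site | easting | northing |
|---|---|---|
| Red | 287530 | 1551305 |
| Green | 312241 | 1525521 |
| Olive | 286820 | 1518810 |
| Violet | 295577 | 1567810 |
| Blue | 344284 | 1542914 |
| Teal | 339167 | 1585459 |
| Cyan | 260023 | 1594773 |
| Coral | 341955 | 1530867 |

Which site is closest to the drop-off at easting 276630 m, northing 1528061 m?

Olive

Squared distances to each site:
Red: 659093536.000; Green: 1274594921.000; Olive: 189417101.000; Violet: 1938971810.000; Blue: 4797675325.000; Teal: 7205406773.000; Cyan: 4726283393.000; Coral: 4275229261.000.
Minimum at Olive.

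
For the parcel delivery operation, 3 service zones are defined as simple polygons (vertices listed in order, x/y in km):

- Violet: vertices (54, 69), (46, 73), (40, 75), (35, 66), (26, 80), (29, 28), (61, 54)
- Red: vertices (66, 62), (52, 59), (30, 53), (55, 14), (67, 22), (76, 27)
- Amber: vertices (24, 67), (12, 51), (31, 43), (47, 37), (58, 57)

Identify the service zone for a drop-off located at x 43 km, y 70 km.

Cast a ray rightward from (43, 70). For each polygon, the edges (by vertex number in listed order) whose endpoints lie on opposite sides of y = 70, where each meets that height, and whether that is right or left of the point:
Violet: 1–2 at x≈52.0 (right), 3–4 at x≈37.2 (left), 4–5 at x≈32.4 (left), 5–6 at x≈26.6 (left) → 1 crossing.
Red: no edge straddles that height → 0 crossings.
Amber: no edge straddles that height → 0 crossings.
Only Violet has an odd count, so the point is inside Violet.

Violet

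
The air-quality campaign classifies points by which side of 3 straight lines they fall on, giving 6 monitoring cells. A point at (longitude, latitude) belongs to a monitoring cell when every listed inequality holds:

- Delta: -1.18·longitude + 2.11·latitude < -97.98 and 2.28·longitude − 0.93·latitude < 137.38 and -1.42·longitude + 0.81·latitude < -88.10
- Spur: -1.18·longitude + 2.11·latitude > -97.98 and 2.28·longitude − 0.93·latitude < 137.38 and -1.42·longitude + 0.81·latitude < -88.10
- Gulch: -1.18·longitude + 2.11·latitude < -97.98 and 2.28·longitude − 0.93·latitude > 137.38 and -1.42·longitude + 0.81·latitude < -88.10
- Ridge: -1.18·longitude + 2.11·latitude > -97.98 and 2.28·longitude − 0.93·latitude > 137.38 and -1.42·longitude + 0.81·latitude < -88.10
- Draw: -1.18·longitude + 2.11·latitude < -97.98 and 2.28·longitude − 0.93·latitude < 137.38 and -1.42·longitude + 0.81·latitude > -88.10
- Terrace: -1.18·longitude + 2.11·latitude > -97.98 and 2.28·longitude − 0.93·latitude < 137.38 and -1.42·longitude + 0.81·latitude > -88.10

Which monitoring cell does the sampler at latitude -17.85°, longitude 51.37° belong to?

Draw

-1.18·51.37 + 2.11·-17.85 = -98.280, which is < -97.98
2.28·51.37 − 0.93·-17.85 = 133.724, which is < 137.38
-1.42·51.37 + 0.81·-17.85 = -87.404, which is > -88.10
This sign pattern matches Draw.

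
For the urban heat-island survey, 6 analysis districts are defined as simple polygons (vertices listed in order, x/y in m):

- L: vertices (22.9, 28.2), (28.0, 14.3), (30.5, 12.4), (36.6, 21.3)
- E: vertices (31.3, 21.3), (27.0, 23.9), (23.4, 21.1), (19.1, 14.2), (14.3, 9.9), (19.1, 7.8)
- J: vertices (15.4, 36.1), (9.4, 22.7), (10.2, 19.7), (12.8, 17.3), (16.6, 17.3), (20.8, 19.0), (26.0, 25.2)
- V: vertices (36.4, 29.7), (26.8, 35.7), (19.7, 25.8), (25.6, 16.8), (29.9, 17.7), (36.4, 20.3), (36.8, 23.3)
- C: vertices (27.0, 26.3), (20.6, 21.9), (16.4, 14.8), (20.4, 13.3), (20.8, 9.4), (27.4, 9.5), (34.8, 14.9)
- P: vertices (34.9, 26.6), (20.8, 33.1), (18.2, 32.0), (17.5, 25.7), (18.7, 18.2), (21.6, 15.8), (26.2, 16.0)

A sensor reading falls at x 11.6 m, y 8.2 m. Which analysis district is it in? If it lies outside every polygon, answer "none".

Cast a ray rightward from (11.6, 8.2). For each polygon, the edges (by vertex number in listed order) whose endpoints lie on opposite sides of y = 8.2, where each meets that height, and whether that is right or left of the point:
L: no edge straddles that height → 0 crossings.
E: 5–6 at x≈18.19 (right), 6–1 at x≈19.46 (right) → 2 crossings.
J: no edge straddles that height → 0 crossings.
V: no edge straddles that height → 0 crossings.
C: no edge straddles that height → 0 crossings.
P: no edge straddles that height → 0 crossings.
All counts are even, so the point lies outside every listed polygon.

none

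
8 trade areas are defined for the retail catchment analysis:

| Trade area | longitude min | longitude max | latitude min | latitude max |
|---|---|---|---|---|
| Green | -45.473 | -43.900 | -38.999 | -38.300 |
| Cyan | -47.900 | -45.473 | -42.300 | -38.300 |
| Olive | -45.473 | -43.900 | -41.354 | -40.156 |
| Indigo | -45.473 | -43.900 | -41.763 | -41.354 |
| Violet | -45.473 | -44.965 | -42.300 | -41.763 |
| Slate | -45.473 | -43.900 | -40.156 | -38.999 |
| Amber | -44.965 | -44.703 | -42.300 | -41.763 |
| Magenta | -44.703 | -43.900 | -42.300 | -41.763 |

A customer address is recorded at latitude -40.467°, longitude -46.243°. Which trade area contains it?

The point has longitude = -46.243 and latitude = -40.467.
Only Cyan satisfies -47.900 ≤ longitude ≤ -45.473 and -42.300 ≤ latitude ≤ -38.300.

Cyan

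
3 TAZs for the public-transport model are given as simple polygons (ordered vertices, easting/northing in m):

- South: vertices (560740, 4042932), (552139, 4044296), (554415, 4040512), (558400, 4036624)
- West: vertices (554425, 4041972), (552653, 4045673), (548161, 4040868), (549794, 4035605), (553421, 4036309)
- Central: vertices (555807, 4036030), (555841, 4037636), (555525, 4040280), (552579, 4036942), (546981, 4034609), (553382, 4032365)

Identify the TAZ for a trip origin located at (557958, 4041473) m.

Cast a ray rightward from (557958, 4041473). For each polygon, the edges (by vertex number in listed order) whose endpoints lie on opposite sides of northing = 4041473, where each meets that height, and whether that is right or left of the point:
South: 2–3 at easting≈553837.0 (left), 4–1 at easting≈560198.8 (right) → 1 crossing.
West: 2–3 at easting≈548726.6 (left), 5–1 at easting≈554336.5 (left) → 0 crossings.
Central: no edge straddles that height → 0 crossings.
Only South has an odd count, so the point is inside South.

South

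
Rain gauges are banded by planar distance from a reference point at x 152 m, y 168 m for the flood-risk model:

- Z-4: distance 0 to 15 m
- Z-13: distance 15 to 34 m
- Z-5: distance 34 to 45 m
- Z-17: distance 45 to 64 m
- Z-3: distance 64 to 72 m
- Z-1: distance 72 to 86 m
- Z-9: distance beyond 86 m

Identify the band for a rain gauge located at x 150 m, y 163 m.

Z-4

Distance = √((150−152)² + (163−168)²) = √(4.000 + 25.000) = 5.385 m.
0 ≤ 5.385 < 15 → Z-4.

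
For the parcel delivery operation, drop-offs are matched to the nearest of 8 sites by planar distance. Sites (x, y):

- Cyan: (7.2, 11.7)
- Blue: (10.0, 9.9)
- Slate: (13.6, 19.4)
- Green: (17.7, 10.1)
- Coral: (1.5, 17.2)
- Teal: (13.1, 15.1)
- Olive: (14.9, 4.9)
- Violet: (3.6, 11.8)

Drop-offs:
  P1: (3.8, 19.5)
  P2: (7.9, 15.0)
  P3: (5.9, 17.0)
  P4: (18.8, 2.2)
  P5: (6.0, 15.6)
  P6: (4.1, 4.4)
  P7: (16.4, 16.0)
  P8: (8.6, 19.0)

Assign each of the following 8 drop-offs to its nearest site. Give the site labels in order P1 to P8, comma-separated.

Coral, Cyan, Coral, Olive, Cyan, Violet, Teal, Slate

P1 → Coral (d²=10.58)
P2 → Cyan (d²=11.38)
P3 → Coral (d²=19.40)
P4 → Olive (d²=22.50)
P5 → Cyan (d²=16.65)
P6 → Violet (d²=55.01)
P7 → Teal (d²=11.70)
P8 → Slate (d²=25.16)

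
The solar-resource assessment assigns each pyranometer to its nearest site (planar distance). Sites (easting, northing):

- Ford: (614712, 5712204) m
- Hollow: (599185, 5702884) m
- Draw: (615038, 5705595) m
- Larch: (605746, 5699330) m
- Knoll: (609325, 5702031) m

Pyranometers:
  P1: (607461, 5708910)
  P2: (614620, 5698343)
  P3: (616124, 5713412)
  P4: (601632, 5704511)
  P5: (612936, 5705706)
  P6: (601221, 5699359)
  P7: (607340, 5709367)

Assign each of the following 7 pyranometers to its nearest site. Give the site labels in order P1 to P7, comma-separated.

Knoll, Knoll, Ford, Hollow, Draw, Hollow, Knoll

P1 → Knoll (d²=50795137.00)
P2 → Knoll (d²=41638369.00)
P3 → Ford (d²=3453008.00)
P4 → Hollow (d²=8634938.00)
P5 → Draw (d²=4430725.00)
P6 → Hollow (d²=16570921.00)
P7 → Knoll (d²=57757121.00)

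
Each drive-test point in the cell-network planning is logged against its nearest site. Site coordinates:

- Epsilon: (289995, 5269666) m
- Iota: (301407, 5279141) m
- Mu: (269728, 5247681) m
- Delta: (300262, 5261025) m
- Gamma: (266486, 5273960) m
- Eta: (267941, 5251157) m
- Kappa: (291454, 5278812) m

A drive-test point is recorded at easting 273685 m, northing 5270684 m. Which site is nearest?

Squared distances to each site:
Epsilon: 267052424.000; Iota: 840030133.000; Mu: 544795858.000; Delta: 799633210.000; Gamma: 62557777.000; Eta: 414297265.000; Kappa: 381801745.000.
Minimum at Gamma.

Gamma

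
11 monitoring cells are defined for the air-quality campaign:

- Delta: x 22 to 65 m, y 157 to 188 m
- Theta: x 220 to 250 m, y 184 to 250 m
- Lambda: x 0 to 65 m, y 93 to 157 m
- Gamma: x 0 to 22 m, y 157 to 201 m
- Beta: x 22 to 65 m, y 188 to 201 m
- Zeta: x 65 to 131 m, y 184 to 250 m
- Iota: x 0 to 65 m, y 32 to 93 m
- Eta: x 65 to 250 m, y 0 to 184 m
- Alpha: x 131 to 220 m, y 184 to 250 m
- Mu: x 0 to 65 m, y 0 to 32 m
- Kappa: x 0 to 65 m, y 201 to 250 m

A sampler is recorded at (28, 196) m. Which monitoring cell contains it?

Beta

The point has x = 28 and y = 196.
Only Beta satisfies 22 ≤ x ≤ 65 and 188 ≤ y ≤ 201.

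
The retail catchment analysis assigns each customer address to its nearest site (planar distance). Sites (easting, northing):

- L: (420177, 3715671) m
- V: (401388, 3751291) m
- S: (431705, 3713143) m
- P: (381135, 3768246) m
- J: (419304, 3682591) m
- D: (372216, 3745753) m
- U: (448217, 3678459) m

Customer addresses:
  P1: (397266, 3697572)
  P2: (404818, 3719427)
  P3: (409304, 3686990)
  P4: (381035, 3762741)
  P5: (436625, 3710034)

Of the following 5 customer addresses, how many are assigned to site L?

P1 → J
P2 → L
P3 → J
P4 → P
P5 → S
1 of the 5 goes to L.

1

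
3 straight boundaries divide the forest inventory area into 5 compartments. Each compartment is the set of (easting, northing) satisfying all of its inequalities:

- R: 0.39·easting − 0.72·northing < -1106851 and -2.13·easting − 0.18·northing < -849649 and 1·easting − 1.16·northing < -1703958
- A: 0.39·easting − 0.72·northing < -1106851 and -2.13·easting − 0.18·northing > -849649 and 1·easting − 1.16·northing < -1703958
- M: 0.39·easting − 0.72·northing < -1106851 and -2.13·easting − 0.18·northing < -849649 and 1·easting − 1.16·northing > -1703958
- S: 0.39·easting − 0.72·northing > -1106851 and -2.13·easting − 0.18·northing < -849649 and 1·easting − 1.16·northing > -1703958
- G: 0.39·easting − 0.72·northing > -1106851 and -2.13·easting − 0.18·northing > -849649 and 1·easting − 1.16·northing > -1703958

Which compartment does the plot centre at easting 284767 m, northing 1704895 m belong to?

M

0.39·284767 − 0.72·1704895 = -1116465.270, which is < -1106851
-2.13·284767 − 0.18·1704895 = -913434.810, which is < -849649
1·284767 − 1.16·1704895 = -1692911.200, which is > -1703958
This sign pattern matches M.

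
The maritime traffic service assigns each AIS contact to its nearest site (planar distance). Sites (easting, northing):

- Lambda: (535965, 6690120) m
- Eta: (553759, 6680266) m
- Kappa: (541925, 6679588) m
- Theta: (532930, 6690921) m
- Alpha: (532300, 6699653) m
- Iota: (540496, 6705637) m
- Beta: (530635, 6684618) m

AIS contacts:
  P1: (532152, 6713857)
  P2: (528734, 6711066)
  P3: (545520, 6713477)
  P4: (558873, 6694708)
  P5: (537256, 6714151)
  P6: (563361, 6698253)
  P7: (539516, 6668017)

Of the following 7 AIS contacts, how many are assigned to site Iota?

P1 → Iota
P2 → Alpha
P3 → Iota
P4 → Eta
P5 → Iota
P6 → Eta
P7 → Kappa
3 of the 7 go to Iota.

3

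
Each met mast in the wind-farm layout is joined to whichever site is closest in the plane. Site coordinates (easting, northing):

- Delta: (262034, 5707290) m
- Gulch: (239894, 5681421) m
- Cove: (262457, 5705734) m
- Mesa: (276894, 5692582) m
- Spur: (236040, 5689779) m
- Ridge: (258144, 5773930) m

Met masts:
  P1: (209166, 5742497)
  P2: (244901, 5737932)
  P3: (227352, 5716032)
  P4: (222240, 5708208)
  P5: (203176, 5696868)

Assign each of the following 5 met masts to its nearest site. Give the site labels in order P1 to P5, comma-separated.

Ridge, Delta, Spur, Spur, Spur

P1 → Ridge (d²=3386877973.00)
P2 → Delta (d²=1232471853.00)
P3 → Spur (d²=764701353.00)
P4 → Spur (d²=530068041.00)
P5 → Spur (d²=1130296417.00)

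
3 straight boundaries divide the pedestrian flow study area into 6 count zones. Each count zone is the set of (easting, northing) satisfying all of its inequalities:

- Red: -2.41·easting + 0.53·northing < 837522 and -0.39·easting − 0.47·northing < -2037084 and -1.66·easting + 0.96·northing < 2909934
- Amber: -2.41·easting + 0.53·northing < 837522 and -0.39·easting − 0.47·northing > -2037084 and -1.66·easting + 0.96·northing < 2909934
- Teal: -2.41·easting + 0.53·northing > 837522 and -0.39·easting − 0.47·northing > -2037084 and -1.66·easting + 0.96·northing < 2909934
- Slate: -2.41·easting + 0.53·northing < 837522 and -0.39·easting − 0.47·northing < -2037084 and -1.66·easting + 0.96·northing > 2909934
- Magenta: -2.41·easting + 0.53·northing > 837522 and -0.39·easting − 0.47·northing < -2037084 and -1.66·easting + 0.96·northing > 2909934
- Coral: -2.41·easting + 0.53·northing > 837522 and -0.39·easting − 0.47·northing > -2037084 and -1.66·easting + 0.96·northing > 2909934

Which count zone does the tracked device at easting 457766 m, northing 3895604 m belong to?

Coral

-2.41·457766 + 0.53·3895604 = 961454.060, which is > 837522
-0.39·457766 − 0.47·3895604 = -2009462.620, which is > -2037084
-1.66·457766 + 0.96·3895604 = 2979888.280, which is > 2909934
This sign pattern matches Coral.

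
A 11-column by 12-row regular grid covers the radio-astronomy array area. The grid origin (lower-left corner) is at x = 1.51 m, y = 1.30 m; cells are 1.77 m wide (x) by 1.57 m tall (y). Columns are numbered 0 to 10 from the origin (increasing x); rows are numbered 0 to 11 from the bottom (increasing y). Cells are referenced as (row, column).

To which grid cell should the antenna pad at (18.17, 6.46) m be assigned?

(3, 9)

Column index: ⌊(18.17 − 1.51) / 1.77⌋ = ⌊9.412⌋ = 9
Row offset from origin: ⌊(6.46 − 1.30) / 1.57⌋ = ⌊3.287⌋ = 3 → row 3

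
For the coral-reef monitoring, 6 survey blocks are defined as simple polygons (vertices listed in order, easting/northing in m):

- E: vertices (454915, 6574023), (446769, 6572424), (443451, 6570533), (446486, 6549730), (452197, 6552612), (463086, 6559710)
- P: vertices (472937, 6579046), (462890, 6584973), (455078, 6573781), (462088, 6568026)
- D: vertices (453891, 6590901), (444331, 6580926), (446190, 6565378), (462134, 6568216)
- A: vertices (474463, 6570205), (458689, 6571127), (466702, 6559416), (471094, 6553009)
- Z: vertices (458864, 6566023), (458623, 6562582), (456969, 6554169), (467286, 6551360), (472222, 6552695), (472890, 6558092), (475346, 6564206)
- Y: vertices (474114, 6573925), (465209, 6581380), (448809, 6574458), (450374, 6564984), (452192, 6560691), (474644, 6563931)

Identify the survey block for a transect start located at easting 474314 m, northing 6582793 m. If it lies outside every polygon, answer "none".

Cast a ray rightward from (474314, 6582793). For each polygon, the edges (by vertex number in listed order) whose endpoints lie on opposite sides of northing = 6582793, where each meets that height, and whether that is right or left of the point:
E: no edge straddles that height → 0 crossings.
P: 1–2 at easting≈466585.4 (left), 2–3 at easting≈461368.4 (left) → 0 crossings.
D: 1–2 at easting≈446120.3 (left), 4–1 at easting≈456837.2 (left) → 0 crossings.
A: no edge straddles that height → 0 crossings.
Z: no edge straddles that height → 0 crossings.
Y: no edge straddles that height → 0 crossings.
All counts are even, so the point lies outside every listed polygon.

none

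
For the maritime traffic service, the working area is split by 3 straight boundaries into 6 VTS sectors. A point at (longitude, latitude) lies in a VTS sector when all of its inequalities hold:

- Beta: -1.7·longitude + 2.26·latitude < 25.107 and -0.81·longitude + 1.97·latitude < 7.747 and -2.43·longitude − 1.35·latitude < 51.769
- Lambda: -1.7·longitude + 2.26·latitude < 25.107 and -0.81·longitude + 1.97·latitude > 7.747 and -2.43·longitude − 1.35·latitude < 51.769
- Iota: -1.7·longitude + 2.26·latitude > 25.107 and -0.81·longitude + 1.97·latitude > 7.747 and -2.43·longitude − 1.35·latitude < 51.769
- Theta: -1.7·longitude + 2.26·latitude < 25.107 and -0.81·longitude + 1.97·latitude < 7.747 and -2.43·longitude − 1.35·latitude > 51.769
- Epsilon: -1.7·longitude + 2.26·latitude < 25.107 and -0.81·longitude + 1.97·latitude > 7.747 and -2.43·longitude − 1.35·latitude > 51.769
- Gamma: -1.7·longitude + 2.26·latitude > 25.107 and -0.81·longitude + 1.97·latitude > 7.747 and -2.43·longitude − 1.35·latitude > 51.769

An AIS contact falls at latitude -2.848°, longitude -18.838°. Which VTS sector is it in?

Iota

-1.7·-18.838 + 2.26·-2.848 = 25.588, which is > 25.107
-0.81·-18.838 + 1.97·-2.848 = 9.648, which is > 7.747
-2.43·-18.838 − 1.35·-2.848 = 49.621, which is < 51.769
This sign pattern matches Iota.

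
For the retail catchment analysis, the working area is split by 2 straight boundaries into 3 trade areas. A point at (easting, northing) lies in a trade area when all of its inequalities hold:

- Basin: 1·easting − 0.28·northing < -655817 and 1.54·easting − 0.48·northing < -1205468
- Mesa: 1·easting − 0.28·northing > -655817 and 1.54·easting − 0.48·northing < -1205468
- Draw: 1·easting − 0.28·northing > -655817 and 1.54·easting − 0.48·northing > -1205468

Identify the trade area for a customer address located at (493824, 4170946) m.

1·493824 − 0.28·4170946 = -674040.880, which is < -655817
1.54·493824 − 0.48·4170946 = -1241565.120, which is < -1205468
This sign pattern matches Basin.

Basin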